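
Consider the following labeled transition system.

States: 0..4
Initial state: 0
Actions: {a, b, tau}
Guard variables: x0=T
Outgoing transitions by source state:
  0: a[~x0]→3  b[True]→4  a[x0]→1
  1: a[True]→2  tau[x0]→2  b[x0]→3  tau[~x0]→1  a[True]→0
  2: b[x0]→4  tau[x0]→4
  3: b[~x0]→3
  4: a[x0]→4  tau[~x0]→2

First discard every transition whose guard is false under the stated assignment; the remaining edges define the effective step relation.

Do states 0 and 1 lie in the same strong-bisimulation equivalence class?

Answer: NOT BISIMILAR

Trace:
Bisimulation quotient by refinement:
  π0 = {{0,1,2,3,4}}
  π1 = {{0},{1},{2},{3},{4}}
Fixed point at round 2; 5 class(es).
0∈{0}, 1∈{1}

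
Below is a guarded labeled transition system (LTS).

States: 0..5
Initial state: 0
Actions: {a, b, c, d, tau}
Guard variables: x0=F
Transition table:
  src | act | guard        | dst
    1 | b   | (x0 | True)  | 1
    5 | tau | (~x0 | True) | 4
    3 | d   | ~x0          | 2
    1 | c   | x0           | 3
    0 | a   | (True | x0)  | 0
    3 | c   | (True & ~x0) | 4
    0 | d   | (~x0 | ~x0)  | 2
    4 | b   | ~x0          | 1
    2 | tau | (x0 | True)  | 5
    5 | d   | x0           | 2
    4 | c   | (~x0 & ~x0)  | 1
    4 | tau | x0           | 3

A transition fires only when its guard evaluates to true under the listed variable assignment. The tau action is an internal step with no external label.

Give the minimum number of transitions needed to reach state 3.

Answer: UNREACHABLE

Working:
BFS to 3:
  depth 0: {0}
  depth 1: {2}
  depth 2: {5}
  depth 3: {4}
  depth 4: {1}
3 never appears.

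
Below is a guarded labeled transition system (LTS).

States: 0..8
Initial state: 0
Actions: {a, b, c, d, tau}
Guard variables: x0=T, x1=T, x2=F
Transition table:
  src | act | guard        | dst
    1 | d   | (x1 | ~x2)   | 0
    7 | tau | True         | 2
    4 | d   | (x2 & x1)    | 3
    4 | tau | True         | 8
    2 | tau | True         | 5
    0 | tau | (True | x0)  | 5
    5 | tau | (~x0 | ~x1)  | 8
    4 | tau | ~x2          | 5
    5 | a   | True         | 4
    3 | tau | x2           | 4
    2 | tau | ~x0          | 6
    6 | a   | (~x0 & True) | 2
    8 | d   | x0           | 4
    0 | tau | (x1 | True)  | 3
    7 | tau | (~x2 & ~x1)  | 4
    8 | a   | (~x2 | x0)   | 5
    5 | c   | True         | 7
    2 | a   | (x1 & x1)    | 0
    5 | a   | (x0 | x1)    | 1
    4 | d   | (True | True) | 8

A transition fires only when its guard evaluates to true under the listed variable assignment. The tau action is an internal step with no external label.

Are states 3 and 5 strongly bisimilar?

Bisimulation quotient by refinement:
  π0 = {{0,1,2,3,4,5,6,7,8}}
  π1 = {{0,7},{1},{2},{3,6},{4},{5},{8}}
  π2 = {{0},{1},{2},{3,6},{4},{5},{7},{8}}
stable after 3 split(s): 8 block(s)
[3]={3,6}  [5]={5}

Answer: NOT BISIMILAR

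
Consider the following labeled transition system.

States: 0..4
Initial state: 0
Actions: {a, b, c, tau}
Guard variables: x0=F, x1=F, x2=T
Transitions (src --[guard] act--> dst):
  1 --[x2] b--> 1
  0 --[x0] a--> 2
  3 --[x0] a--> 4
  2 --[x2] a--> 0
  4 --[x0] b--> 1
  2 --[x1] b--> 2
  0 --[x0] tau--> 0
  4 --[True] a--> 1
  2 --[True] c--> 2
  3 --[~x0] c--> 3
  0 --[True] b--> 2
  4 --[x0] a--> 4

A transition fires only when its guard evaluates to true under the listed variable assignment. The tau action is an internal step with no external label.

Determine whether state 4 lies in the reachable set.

After dropping false guards: 6 live edges.
L0 = {0}
L1 = {2}  cumulative {0,2}
Reach set: {0,2}

Answer: UNREACHABLE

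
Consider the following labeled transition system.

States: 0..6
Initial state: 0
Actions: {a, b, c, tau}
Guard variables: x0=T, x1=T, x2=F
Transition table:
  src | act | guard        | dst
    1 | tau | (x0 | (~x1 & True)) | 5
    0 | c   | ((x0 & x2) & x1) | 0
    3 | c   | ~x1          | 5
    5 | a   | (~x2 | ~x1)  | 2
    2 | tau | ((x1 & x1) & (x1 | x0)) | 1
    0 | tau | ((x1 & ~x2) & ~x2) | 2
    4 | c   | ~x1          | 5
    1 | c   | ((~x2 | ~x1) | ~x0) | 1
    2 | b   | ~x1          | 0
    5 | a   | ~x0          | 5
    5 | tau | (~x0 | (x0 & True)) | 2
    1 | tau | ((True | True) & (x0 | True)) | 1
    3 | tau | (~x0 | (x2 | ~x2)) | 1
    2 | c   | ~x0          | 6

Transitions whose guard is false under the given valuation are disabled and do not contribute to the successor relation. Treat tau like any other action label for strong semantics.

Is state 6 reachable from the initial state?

After dropping false guards: 8 live edges.
Layer 0: {0}
Layer 1: {2}  cumulative {0,2}
Layer 2: {1}  cumulative {0,1,2}
Layer 3: {5}  cumulative {0,1,2,5}
R = {0,1,2,5}

Answer: UNREACHABLE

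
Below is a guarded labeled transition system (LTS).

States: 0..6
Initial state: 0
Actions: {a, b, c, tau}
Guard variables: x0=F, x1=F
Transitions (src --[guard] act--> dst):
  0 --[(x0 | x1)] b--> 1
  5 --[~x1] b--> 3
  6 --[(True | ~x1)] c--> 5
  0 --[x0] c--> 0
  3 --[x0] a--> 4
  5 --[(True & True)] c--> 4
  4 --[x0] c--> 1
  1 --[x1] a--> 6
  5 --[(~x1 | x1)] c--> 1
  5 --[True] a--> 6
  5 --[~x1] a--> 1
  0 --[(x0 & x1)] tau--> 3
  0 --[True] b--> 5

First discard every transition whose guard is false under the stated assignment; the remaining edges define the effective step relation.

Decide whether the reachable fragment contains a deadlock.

Answer: DEADLOCK at state 1

Trace:
R = {0,1,3,4,5,6}
  0: b→5  [deg 1]
  1: ∅  [no exit]
  3: ∅  [no exit]
  4: ∅  [no exit]
  5: a→1  a→6  b→3  c→1  c→4  [deg 5]
  6: c→5  [deg 1]
Path to 1: b·c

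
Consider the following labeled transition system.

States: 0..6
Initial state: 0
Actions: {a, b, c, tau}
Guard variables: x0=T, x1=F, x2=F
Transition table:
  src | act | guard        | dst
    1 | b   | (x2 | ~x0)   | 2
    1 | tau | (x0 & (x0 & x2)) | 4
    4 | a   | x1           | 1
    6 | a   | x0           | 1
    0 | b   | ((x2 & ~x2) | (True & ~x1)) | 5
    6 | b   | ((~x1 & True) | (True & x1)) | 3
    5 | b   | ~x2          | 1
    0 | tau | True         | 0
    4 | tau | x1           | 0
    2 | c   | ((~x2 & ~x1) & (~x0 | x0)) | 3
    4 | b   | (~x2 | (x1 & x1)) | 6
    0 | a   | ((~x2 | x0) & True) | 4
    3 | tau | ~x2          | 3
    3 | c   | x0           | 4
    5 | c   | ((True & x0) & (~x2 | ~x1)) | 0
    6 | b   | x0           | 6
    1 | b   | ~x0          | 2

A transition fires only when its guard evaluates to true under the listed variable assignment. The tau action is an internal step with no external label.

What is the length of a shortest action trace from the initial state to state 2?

Answer: UNREACHABLE

Trace:
BFS to 2:
  Layer 0: {0}
  Layer 1: {4,5}
  Layer 2: {1,6}
  Layer 3: {3}
2 never appears.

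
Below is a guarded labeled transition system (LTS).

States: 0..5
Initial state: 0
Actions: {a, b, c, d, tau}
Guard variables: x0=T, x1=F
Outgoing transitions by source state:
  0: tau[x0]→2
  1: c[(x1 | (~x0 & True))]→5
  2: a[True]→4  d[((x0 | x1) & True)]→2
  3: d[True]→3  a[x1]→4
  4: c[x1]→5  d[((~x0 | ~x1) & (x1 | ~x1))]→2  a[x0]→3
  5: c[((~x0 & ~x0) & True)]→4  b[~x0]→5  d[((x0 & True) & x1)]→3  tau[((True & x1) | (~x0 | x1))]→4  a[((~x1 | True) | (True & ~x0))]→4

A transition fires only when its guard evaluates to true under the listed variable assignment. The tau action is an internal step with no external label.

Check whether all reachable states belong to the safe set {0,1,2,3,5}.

Answer: INVARIANT VIOLATED at state 4

Trace:
Allowed set {0,1,2,3,5}
Reach set: {0,2,3,4}
  0: safe
  2: safe
  3: safe
  4: VIOLATES
reach 4 via tau·a — violates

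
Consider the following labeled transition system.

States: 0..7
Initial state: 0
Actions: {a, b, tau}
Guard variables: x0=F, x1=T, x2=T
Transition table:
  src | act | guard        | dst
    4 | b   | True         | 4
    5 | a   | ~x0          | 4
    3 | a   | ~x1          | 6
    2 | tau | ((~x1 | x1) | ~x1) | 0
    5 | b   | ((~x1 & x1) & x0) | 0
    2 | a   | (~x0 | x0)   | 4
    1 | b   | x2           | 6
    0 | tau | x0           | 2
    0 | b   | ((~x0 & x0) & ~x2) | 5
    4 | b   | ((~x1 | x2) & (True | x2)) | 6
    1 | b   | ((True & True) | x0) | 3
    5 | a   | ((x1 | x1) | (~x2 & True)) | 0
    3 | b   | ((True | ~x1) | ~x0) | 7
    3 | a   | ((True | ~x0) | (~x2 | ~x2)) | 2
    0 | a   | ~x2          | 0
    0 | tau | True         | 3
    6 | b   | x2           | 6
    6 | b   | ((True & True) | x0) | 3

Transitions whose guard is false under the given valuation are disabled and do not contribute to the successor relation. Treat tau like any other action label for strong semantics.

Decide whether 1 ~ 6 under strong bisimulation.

Answer: BISIMILAR

Trace:
Bisimulation quotient by refinement:
  π0 = {{0,1,2,3,4,5,6,7}}
  π1 = {{0},{1,4,6},{2},{3},{5},{7}}
  π2 = {{0},{1,6},{2},{3},{4},{5},{7}}
Fixed point at round 3; 7 class(es).
1∈{1,6}, 6∈{1,6}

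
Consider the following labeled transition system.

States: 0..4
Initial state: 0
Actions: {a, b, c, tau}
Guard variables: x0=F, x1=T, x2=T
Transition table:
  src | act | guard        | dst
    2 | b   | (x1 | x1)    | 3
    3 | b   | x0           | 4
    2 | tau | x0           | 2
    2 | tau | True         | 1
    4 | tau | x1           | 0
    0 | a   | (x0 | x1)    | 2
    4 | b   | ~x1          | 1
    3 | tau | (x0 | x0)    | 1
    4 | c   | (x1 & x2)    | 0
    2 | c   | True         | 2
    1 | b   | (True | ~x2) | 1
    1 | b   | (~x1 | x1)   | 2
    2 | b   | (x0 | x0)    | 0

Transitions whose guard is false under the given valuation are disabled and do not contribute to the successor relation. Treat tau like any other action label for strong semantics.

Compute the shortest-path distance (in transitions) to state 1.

Breadth-first toward 1:
  Layer 0: {0}
  Layer 1: {2}
  Layer 2: {1,3}
first hit 1 at d=2 via a·tau

Answer: 2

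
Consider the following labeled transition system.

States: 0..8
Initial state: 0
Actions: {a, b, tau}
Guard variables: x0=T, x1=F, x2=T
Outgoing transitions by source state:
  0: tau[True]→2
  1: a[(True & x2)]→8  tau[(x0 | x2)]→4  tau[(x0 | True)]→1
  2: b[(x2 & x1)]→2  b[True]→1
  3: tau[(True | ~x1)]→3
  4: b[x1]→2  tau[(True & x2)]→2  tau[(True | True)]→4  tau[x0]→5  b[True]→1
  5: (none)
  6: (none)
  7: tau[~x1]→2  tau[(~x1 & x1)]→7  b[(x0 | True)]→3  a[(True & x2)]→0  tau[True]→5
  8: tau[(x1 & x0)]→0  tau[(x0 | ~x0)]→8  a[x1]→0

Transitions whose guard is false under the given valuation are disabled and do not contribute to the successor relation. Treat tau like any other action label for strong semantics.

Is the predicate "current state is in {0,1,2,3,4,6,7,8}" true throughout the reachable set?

Allowed set {0,1,2,3,4,6,7,8}
Reach set: {0,1,2,4,5,8}
  0: safe
  1: safe
  2: safe
  4: safe
  5: ✗ unsafe
  8: safe
witness against invariant: tau·b·tau·tau → 5

Answer: INVARIANT VIOLATED at state 5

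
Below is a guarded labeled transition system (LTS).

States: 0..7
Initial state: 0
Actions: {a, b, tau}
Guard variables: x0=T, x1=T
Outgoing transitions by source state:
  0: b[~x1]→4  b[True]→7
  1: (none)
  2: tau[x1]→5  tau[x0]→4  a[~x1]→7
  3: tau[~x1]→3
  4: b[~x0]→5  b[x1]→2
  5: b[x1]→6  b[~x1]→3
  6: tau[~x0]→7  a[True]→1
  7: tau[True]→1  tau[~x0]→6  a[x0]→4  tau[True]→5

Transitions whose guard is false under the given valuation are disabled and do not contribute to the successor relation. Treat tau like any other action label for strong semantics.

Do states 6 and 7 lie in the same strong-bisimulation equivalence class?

Answer: NOT BISIMILAR

Analysis:
Compute ~ classes (split until stable):
  round 0: {{0,1,2,3,4,5,6,7}}
  round 1: {{0,4,5},{1,3},{2},{6},{7}}
  round 2: {{0},{1,3},{2},{4},{5},{6},{7}}
stable after 3 split(s): 7 block(s)
class of 6: {6}; class of 7: {7}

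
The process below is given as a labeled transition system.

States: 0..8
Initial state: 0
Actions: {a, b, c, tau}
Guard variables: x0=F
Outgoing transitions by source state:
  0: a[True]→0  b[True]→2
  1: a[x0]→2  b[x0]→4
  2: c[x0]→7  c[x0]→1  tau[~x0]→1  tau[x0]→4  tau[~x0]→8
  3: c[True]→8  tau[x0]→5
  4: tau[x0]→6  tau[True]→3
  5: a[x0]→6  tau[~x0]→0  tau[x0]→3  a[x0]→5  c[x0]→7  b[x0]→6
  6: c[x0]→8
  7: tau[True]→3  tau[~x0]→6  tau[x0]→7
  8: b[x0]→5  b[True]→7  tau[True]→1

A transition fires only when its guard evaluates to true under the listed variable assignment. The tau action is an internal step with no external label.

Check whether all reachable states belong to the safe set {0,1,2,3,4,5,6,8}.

Allowed set {0,1,2,3,4,5,6,8}
R = {0,1,2,3,6,7,8}
  0: ok
  1: ok
  2: ok
  3: ok
  6: ok
  7: VIOLATES
  8: ok
reach 7 via b·tau·b — violates

Answer: INVARIANT VIOLATED at state 7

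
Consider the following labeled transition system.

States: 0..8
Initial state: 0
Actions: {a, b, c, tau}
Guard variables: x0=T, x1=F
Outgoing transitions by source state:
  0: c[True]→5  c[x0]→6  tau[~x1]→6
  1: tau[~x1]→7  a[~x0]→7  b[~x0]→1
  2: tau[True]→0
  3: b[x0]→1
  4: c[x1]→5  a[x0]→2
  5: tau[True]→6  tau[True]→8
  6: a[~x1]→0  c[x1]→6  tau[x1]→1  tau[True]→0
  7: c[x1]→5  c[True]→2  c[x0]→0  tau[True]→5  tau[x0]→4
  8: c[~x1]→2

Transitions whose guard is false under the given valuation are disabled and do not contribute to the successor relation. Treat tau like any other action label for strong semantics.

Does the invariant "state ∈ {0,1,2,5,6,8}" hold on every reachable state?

Safe = {0,1,2,5,6,8}
Reach set: {0,2,5,6,8}
  0: safe
  2: safe
  5: safe
  6: safe
  8: safe

Answer: INVARIANT HOLDS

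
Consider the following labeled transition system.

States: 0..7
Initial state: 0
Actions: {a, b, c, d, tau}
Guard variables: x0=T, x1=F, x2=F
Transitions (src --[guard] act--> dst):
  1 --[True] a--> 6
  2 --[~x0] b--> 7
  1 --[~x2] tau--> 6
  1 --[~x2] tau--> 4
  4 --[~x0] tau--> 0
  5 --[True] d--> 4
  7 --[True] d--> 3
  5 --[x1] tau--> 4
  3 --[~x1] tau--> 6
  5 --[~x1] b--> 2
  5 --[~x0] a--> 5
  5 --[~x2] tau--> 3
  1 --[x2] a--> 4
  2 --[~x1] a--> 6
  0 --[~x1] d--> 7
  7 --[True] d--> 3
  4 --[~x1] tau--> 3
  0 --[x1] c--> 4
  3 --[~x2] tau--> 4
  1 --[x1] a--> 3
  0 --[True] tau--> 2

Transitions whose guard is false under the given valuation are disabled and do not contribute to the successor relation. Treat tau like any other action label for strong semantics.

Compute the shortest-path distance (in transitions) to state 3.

Answer: 2

Trace:
BFS to 3:
  L0 = {0}
  L1 = {2,7}
  L2 = {3,6}
first hit 3 at d=2 via d·d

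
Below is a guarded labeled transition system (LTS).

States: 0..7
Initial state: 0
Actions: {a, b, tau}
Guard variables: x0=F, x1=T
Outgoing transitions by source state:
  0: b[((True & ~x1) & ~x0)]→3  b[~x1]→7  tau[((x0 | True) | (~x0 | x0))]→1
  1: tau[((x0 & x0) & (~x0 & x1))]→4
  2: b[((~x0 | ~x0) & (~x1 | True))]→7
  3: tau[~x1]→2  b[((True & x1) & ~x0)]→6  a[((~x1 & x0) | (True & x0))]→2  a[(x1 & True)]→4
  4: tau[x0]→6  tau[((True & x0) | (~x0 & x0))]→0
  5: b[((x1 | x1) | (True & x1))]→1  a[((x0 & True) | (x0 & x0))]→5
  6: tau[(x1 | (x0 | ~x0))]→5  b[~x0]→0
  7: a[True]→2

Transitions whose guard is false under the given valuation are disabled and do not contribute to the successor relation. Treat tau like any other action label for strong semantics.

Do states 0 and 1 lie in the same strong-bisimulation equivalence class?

Answer: NOT BISIMILAR

Analysis:
Refine partition for ~:
  P[0] = {{0,1,2,3,4,5,6,7}}
  P[1] = {{0},{1,4},{2,5},{3},{6},{7}}
  P[2] = {{0},{1,4},{2},{3},{5},{6},{7}}
stable after 3 split(s): 7 block(s)
class of 0: {0}; class of 1: {1,4}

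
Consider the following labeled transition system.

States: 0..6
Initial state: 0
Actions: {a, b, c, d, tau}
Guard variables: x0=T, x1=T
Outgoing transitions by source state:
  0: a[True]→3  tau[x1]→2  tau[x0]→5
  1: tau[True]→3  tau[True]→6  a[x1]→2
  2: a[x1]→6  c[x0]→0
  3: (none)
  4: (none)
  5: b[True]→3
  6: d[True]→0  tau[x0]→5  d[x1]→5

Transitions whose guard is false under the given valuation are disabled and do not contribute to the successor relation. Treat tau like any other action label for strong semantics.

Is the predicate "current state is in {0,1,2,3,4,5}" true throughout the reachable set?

Answer: INVARIANT VIOLATED at state 6

Trace:
Safe = {0,1,2,3,4,5}
R = {0,2,3,5,6}
  0: ✓
  2: ✓
  3: ✓
  5: ✓
  6: VIOLATES
counterexample path to 6: tau·a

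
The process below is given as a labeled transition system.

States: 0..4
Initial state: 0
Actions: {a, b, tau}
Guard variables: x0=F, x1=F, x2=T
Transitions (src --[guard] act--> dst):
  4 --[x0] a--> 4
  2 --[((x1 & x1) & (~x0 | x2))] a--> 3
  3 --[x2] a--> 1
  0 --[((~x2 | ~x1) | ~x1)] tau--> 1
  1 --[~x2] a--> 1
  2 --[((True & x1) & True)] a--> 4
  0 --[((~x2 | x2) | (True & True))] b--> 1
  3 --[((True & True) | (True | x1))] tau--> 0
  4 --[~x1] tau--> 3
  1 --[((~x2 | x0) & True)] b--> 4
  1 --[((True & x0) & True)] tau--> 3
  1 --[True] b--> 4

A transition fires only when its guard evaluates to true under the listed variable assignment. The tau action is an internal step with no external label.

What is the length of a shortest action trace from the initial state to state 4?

Breadth-first toward 4:
  Layer 0: {0}
  Layer 1: {1}
  Layer 2: {4}
depth(4)=2, e.g. b·b

Answer: 2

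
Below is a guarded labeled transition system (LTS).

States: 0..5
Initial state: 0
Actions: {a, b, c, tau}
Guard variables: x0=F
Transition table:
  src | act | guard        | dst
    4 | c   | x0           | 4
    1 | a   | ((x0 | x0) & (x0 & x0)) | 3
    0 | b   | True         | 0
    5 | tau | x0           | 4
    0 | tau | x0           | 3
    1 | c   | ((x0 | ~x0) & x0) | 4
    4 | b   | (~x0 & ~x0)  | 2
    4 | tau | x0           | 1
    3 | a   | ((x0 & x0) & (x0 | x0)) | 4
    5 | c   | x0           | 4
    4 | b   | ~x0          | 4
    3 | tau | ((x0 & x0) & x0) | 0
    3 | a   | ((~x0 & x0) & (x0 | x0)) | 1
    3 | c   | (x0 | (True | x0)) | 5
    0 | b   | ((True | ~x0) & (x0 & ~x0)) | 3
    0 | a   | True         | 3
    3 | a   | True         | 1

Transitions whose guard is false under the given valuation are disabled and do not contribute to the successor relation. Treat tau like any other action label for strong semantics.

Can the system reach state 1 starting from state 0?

After dropping false guards: 6 live edges.
Layer 0: {0}
Layer 1: {3}  now seen {0,3}
Layer 2: {1,5}  now seen {0,1,3,5}
R = {0,1,3,5}
trace reaching 1: a·a

Answer: REACHABLE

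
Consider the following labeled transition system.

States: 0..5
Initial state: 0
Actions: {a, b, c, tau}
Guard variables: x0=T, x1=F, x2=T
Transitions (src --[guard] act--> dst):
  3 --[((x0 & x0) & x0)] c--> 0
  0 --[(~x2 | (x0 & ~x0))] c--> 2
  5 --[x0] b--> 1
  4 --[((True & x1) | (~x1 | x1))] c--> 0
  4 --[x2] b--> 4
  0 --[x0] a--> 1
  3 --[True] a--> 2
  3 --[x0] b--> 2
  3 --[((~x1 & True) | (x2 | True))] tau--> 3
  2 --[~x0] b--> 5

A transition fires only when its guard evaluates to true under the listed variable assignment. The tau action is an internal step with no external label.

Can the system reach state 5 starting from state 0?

Answer: UNREACHABLE

Working:
8 transition(s) survive guard evaluation.
Layer 0: {0}
Layer 1: {1}  total {0,1}
Reach set: {0,1}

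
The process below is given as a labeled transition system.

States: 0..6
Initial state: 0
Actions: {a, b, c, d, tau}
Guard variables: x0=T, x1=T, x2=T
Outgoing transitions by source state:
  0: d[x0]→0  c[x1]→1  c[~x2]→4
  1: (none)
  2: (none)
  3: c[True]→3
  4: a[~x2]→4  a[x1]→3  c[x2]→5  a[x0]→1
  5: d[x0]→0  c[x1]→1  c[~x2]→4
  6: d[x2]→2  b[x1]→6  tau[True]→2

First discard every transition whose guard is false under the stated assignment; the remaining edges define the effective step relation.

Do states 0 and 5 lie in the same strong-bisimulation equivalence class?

Bisimulation quotient by refinement:
  P[0] = {{0,1,2,3,4,5,6}}
  P[1] = {{0,5},{1,2},{3},{4},{6}}
stable after 2 split(s): 5 block(s)
class of 0: {0,5}; class of 5: {0,5}

Answer: BISIMILAR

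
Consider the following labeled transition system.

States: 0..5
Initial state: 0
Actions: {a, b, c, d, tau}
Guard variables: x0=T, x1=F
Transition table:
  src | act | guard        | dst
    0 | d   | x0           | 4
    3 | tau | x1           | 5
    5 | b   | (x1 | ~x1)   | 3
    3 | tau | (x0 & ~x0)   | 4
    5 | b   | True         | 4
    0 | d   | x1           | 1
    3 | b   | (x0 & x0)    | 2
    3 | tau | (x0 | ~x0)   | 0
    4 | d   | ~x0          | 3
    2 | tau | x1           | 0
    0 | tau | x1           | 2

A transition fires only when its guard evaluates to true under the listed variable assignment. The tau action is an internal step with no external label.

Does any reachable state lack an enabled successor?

Reachable = {0,4}
  0: d→4  [deg 1]
  4: ∅  [no exit]
witness 4: d

Answer: DEADLOCK at state 4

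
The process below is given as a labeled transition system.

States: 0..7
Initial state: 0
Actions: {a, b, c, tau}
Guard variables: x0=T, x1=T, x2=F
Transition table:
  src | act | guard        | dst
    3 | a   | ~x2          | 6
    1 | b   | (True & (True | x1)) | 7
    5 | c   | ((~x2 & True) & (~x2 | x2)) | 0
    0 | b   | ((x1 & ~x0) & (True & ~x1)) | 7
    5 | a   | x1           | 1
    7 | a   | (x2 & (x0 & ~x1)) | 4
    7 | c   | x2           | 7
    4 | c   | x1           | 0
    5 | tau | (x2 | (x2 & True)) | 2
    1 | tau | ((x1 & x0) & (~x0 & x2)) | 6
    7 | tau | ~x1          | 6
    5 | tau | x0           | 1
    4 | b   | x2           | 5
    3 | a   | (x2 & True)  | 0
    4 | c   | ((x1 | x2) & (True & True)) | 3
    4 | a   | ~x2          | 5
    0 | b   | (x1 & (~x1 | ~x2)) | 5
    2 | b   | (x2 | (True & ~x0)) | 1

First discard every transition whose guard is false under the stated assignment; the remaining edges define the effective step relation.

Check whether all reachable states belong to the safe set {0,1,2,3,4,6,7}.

Allowed set {0,1,2,3,4,6,7}
Reach set: {0,1,5,7}
  0: ok
  1: ok
  5: VIOLATES
  7: ok
counterexample path to 5: b

Answer: INVARIANT VIOLATED at state 5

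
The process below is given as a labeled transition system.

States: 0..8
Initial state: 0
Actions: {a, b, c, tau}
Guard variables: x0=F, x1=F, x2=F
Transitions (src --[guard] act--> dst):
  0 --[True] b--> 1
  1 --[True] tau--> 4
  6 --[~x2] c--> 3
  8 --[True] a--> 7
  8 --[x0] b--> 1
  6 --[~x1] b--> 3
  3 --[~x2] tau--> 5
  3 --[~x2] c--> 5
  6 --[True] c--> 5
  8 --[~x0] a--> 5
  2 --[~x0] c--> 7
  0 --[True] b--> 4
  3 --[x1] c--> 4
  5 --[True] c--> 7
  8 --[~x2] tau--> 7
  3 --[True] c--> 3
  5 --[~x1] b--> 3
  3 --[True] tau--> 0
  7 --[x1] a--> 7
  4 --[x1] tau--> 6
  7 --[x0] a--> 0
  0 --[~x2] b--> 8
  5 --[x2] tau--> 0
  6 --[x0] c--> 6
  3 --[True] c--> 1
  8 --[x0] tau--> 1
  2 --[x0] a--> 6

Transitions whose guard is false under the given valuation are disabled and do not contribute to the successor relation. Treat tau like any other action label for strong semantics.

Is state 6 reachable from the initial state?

After dropping false guards: 18 live edges.
depth 0: {0}
depth 1: {1,4,8}  now seen {0,1,4,8}
depth 2: {5,7}  now seen {0,1,4,5,7,8}
depth 3: {3}  now seen {0,1,3,4,5,7,8}
Reach set: {0,1,3,4,5,7,8}

Answer: UNREACHABLE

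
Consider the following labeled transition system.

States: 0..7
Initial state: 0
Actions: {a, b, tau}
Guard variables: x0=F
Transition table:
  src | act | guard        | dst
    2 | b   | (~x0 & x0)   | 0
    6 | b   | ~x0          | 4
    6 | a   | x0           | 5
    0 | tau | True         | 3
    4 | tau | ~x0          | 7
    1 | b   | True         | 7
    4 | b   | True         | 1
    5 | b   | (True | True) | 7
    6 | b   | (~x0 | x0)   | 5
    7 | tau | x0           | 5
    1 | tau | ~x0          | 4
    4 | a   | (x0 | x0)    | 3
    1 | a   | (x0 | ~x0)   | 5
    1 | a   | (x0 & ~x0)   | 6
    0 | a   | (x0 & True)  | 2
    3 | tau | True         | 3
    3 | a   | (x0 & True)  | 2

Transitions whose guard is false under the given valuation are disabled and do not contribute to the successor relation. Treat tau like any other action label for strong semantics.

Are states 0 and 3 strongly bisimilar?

Answer: BISIMILAR

Analysis:
Compute ~ classes (split until stable):
  round 0: {{0,1,2,3,4,5,6,7}}
  round 1: {{0,3},{1},{2,7},{4},{5,6}}
  round 2: {{0,3},{1},{2,7},{4},{5},{6}}
Fixed point at round 3; 6 class(es).
0∈{0,3}, 3∈{0,3}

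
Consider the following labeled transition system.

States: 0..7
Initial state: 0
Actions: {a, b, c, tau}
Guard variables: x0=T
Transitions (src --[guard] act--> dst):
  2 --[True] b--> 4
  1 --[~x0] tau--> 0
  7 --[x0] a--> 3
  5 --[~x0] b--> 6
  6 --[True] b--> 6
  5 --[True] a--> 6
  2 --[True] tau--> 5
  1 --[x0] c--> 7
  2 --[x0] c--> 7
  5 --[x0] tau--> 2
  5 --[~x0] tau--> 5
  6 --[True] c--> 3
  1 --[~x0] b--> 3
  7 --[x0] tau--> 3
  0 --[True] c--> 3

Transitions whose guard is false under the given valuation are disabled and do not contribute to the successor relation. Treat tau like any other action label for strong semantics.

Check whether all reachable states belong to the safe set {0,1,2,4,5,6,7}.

Answer: INVARIANT VIOLATED at state 3

Trace:
Safe = {0,1,2,4,5,6,7}
Reach set: {0,3}
  0: ok
  3: VIOLATES
witness against invariant: c → 3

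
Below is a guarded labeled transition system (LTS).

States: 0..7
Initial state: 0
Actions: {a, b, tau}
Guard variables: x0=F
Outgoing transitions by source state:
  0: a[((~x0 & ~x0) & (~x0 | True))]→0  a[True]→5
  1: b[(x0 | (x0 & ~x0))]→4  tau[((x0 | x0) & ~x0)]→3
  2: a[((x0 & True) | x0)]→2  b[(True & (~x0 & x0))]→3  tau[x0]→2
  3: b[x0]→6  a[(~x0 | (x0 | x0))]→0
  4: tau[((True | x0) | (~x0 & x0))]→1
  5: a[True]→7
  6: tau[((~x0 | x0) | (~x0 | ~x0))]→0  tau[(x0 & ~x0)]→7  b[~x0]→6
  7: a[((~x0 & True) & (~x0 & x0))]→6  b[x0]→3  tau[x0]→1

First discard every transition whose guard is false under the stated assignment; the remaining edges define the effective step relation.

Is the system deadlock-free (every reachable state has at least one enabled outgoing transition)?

Answer: DEADLOCK at state 7

Trace:
Reach set: {0,5,7}
  0: a→0  a→5  [deg 2]
  5: a→7  [deg 1]
  7: ∅  [STUCK]
Path to 7: a·a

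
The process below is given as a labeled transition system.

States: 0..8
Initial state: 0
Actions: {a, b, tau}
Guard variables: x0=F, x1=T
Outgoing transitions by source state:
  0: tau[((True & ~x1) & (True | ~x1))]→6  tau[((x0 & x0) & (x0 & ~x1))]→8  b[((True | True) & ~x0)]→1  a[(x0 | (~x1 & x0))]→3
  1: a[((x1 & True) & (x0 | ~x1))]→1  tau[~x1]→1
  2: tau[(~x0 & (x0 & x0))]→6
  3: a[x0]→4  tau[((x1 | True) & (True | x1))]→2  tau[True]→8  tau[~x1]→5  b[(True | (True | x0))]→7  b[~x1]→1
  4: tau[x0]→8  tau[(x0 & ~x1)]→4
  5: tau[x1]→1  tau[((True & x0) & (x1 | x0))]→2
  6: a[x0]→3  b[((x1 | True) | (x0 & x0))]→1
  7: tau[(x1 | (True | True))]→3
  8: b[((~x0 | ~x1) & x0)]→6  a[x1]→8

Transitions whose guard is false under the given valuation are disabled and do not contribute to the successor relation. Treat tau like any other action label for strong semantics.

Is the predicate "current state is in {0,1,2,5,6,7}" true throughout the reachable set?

Inv-set: {0,1,2,5,6,7}
R = {0,1}
  0: ok
  1: ok

Answer: INVARIANT HOLDS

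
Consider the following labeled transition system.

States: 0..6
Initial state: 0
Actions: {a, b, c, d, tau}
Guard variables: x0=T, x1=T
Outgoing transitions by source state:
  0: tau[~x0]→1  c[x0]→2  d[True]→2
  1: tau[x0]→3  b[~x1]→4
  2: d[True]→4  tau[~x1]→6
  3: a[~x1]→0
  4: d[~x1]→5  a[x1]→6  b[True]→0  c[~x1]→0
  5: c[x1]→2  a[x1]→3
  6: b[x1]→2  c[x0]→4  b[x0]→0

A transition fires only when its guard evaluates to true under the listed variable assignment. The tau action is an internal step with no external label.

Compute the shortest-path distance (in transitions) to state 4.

Layered search for 4:
  depth 0: {0}
  depth 1: {2}
  depth 2: {4}
first hit 4 at d=2 via c·d

Answer: 2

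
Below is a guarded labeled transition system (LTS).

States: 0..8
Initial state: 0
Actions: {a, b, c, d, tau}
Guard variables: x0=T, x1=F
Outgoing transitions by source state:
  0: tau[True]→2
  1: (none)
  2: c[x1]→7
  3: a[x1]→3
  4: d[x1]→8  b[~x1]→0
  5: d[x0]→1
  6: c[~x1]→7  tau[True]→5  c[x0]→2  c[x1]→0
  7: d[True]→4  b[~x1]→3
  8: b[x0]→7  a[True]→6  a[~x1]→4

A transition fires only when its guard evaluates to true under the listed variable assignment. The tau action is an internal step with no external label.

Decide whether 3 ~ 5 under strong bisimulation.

Answer: NOT BISIMILAR

Trace:
Compute ~ classes (split until stable):
  π0 = {{0,1,2,3,4,5,6,7,8}}
  π1 = {{0},{1,2,3},{4},{5},{6},{7},{8}}
7 equivalence class(es) (converged in 2)
class of 3: {1,2,3}; class of 5: {5}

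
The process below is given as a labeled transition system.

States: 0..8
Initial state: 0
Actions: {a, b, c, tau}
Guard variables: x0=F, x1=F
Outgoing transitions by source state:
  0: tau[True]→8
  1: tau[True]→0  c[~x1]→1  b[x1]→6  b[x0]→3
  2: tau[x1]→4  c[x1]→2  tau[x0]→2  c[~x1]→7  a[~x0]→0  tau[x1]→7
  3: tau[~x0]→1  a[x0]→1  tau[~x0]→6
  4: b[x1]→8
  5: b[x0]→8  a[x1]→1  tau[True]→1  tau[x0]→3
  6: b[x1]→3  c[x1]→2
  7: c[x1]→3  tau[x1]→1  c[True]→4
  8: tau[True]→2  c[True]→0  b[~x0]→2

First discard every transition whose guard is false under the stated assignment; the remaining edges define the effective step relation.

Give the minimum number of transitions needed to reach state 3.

Answer: UNREACHABLE

Analysis:
Layered search for 3:
  Layer 0: {0}
  Layer 1: {8}
  Layer 2: {2}
  Layer 3: {7}
  Layer 4: {4}
3 never appears.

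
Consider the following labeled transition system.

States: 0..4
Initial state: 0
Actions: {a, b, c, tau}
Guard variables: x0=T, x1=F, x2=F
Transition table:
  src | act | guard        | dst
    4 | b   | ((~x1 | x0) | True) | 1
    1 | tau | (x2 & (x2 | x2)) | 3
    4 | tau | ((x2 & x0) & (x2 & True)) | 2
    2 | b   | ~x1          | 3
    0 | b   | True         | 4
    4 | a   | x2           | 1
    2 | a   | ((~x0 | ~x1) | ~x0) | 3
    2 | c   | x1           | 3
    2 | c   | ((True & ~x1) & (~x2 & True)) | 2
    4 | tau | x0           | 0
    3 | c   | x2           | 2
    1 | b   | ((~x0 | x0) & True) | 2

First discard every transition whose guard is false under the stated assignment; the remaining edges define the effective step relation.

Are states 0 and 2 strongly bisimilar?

Answer: NOT BISIMILAR

Trace:
Bisimulation quotient by refinement:
  P[0] = {{0,1,2,3,4}}
  P[1] = {{0,1},{2},{3},{4}}
  P[2] = {{0},{1},{2},{3},{4}}
stable after 3 split(s): 5 block(s)
0∈{0}, 2∈{2}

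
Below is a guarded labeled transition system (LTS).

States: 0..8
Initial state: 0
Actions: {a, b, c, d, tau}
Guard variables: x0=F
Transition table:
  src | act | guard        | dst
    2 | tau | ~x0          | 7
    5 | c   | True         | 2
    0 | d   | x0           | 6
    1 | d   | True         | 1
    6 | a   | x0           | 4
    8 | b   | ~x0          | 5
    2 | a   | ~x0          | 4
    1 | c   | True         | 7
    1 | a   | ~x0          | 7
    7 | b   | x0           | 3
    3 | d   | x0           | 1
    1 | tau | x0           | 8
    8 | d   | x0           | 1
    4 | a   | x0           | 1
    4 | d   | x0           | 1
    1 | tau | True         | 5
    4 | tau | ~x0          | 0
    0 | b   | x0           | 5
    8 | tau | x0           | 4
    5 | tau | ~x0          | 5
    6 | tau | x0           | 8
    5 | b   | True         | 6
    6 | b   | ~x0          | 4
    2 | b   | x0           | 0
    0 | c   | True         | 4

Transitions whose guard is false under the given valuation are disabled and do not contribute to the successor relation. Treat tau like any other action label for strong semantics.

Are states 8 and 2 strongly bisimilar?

Refine partition for ~:
  π0 = {{0,1,2,3,4,5,6,7,8}}
  π1 = {{0},{1},{2},{3,7},{4},{5},{6,8}}
  π2 = {{0},{1},{2},{3,7},{4},{5},{6},{8}}
Fixed point at round 3; 8 class(es).
[8]={8}  [2]={2}

Answer: NOT BISIMILAR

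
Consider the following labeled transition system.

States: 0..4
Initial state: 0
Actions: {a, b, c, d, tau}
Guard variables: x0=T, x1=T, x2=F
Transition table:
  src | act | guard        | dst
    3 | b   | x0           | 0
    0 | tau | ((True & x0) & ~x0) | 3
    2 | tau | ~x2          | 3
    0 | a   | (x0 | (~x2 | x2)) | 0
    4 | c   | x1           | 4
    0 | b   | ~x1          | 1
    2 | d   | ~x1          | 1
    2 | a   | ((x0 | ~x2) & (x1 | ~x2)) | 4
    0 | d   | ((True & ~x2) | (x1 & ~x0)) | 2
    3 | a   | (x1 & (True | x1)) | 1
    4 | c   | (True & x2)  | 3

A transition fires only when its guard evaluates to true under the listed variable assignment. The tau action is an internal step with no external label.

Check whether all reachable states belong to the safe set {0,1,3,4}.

Safe = {0,1,3,4}
R = {0,1,2,3,4}
  0: safe
  1: safe
  2: outside
  3: safe
  4: safe
reach 2 via d — violates

Answer: INVARIANT VIOLATED at state 2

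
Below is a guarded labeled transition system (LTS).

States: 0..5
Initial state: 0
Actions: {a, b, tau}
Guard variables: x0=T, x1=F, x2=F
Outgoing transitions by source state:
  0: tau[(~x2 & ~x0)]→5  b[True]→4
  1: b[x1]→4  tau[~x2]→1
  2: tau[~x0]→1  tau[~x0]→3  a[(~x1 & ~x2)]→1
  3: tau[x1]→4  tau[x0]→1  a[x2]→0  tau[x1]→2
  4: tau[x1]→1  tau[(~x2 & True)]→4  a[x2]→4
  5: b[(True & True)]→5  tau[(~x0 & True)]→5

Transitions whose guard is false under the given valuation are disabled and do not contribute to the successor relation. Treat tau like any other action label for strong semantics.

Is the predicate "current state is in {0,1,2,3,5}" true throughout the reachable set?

Answer: INVARIANT VIOLATED at state 4

Trace:
Allowed set {0,1,2,3,5}
R = {0,4}
  0: ok
  4: VIOLATES
witness against invariant: b → 4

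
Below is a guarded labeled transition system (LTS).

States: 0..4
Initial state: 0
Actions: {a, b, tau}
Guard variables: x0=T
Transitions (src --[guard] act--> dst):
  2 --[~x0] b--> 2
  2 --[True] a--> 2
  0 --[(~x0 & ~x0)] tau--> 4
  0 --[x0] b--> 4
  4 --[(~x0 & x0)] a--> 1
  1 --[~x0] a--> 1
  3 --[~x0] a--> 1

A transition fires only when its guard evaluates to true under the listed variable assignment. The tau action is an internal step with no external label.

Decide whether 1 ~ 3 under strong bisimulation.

Bisimulation quotient by refinement:
  π0 = {{0,1,2,3,4}}
  π1 = {{0},{1,3,4},{2}}
stable after 2 split(s): 3 block(s)
1∈{1,3,4}, 3∈{1,3,4}

Answer: BISIMILAR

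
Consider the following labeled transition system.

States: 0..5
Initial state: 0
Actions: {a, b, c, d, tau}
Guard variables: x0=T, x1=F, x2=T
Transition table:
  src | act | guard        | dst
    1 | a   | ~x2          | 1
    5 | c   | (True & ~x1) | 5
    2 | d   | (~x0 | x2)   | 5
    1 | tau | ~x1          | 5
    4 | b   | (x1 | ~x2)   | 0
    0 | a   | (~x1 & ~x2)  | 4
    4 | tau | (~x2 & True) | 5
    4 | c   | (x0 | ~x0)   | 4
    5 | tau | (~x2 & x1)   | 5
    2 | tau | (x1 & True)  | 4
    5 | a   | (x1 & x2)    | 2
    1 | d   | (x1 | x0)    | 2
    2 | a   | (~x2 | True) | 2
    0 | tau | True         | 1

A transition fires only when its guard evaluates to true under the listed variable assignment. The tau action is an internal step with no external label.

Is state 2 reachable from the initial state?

After dropping false guards: 7 live edges.
L0 = {0}
L1 = {1}  total {0,1}
L2 = {2,5}  total {0,1,2,5}
R = {0,1,2,5}
Path to 2: tau·d

Answer: REACHABLE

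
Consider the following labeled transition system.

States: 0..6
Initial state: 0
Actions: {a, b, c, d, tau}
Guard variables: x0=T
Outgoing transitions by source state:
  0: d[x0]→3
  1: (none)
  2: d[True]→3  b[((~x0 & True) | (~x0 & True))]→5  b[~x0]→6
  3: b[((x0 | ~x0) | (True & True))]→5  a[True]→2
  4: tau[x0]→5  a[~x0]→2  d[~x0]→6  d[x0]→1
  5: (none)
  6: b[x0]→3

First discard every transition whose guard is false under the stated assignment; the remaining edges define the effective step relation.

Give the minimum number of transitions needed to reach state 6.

Layered search for 6:
  L0 = {0}
  L1 = {3}
  L2 = {2,5}
6 never appears.

Answer: UNREACHABLE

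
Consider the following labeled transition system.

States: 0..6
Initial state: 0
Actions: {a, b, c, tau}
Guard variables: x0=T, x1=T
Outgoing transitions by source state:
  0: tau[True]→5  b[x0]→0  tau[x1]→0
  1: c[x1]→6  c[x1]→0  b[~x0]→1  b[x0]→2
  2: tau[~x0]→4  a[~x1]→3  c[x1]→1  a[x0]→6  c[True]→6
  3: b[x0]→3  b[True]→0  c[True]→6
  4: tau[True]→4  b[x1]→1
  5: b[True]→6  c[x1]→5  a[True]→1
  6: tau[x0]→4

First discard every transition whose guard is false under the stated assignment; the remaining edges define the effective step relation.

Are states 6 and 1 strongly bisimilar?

Compute ~ classes (split until stable):
  P[0] = {{0,1,2,3,4,5,6}}
  P[1] = {{0,4},{1,3},{2},{5},{6}}
  P[2] = {{0},{1},{2},{3},{4},{5},{6}}
7 equivalence class(es) (converged in 3)
6∈{6}, 1∈{1}

Answer: NOT BISIMILAR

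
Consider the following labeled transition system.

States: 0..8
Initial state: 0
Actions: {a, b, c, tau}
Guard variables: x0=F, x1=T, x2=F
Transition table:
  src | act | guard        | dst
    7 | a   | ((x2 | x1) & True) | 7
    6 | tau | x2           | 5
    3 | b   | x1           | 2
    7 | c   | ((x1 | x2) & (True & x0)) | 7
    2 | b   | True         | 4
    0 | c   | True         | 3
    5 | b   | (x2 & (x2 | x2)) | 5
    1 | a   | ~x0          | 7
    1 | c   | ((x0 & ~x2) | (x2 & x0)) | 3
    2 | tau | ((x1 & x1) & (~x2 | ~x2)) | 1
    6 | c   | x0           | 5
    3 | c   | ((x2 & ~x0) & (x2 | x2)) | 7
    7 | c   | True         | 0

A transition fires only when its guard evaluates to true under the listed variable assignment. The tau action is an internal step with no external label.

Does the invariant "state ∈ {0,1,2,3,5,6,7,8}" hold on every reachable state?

Answer: INVARIANT VIOLATED at state 4

Analysis:
Allowed set {0,1,2,3,5,6,7,8}
Reach set: {0,1,2,3,4,7}
  0: ✓
  1: ✓
  2: ✓
  3: ✓
  4: VIOLATES
  7: ✓
counterexample path to 4: c·b·b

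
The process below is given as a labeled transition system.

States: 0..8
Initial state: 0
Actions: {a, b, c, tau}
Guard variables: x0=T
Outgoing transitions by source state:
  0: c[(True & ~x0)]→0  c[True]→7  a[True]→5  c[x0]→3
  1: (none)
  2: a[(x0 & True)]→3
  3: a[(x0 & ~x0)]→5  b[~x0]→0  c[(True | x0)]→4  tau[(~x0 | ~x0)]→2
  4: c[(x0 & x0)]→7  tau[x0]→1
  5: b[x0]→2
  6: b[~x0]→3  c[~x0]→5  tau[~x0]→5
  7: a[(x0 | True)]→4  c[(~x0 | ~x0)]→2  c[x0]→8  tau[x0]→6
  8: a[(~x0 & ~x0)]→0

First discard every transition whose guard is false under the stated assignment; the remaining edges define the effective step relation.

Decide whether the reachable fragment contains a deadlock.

Answer: DEADLOCK at state 1

Analysis:
Reach set: {0,1,2,3,4,5,6,7,8}
  0: a→5  c→3  c→7  [3 exit(s)]
  1: ∅  [deadlock]
  2: a→3  [1 exit(s)]
  3: c→4  [1 exit(s)]
  4: c→7  tau→1  [2 exit(s)]
  5: b→2  [1 exit(s)]
  6: ∅  [deadlock]
  7: a→4  c→8  tau→6  [3 exit(s)]
  8: ∅  [deadlock]
trace reaching 1: c·c·tau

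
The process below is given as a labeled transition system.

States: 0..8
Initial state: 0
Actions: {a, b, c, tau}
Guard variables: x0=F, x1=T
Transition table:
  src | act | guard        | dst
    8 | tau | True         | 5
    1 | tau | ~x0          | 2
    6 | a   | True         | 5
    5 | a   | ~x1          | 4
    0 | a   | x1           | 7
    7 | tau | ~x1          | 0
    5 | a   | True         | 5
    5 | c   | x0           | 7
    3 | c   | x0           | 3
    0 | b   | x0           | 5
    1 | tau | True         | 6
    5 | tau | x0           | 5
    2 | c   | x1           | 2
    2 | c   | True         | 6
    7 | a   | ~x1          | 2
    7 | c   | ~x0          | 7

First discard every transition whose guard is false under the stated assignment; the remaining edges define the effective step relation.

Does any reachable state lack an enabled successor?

Reach set: {0,7}
  0: a→7  [1 out]
  7: c→7  [1 out]

Answer: DEADLOCK-FREE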